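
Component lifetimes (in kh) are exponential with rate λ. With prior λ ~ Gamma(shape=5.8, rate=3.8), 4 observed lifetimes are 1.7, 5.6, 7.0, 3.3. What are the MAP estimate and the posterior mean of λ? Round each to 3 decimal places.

MAP: 0.411. Posterior mean: 0.458.

Σ times = 17.6. Posterior: Gamma(shape = 5.8+4 = 9.8, rate = 3.8+17.6 = 21.4).
Mode = (α−1)/β = 8.8/21.4 = 0.411.
Mean = α/β = 9.8/21.4 = 0.458.
The mean is pulled above the mode by the posterior's right skew.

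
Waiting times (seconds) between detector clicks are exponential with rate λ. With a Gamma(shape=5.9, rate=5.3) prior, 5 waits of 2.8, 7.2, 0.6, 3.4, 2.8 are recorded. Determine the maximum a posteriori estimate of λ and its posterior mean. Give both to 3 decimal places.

MAP = 0.448; posterior mean = 0.493

Σ times = 16.8. Posterior: Gamma(shape = 5.9+5 = 10.9, rate = 5.3+16.8 = 22.1).
Mode = (α−1)/β = 9.9/22.1 = 0.448.
Mean = α/β = 10.9/22.1 = 0.493.
The mean is pulled above the mode by the posterior's right skew.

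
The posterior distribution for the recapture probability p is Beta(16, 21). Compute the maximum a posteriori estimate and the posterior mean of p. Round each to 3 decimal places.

Mode = (16−1)/(16+21−2) = 15/35 = 0.429.
Mean = 16/(16+21) = 16/37 = 0.432.

p_MAP = 0.429, E[p|data] = 0.432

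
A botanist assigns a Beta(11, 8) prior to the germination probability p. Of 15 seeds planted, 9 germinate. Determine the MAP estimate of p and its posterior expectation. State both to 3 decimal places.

MAP: 0.594. Posterior mean: 0.588.

Posterior: Beta(11+9, 8+6) = Beta(20, 14).
Mode = (20−1)/(20+14−2) = 19/32 = 0.594.
Mean = 20/(20+14) = 20/34 = 0.588.
The mean is pulled below the mode by the posterior's left skew.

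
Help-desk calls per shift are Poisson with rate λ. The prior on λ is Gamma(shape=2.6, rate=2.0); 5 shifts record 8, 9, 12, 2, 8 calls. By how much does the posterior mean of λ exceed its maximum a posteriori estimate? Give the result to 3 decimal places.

0.143

Σ counts = 39. Posterior: Gamma(shape = 2.6+39 = 41.6, rate = 2.0+5 = 7.0).
Mode = (α−1)/β = 40.6/7.0 = 5.800.
Mean = α/β = 41.6/7.0 = 5.943.
Difference = 5.943 − 5.800 = 0.143.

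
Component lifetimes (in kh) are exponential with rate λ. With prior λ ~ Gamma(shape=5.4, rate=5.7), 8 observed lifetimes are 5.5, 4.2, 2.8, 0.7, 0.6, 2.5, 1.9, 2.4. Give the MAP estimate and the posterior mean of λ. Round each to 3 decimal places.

Σ times = 20.6. Posterior: Gamma(shape = 5.4+8 = 13.4, rate = 5.7+20.6 = 26.3).
Mode = (α−1)/β = 12.4/26.3 = 0.471.
Mean = α/β = 13.4/26.3 = 0.510.
Right-skewed posterior ⇒ mode < mean.

MAP = 0.471; posterior mean = 0.510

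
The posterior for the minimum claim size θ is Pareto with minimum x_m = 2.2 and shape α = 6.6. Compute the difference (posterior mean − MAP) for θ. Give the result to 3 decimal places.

The Pareto density is strictly decreasing on [x_m, ∞), so the mode is x_m = 2.200.
Mean = α·x_m/(α−1) = 6.6·2.2/5.6 = 2.593.
Difference = 2.593 − 2.200 = 0.393.
Right-skewed posterior ⇒ mode < mean.

0.393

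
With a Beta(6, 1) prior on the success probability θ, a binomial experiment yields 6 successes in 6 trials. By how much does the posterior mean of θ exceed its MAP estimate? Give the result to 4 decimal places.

-0.0769

Posterior: Beta(6+6, 1+0) = Beta(12, 1).
Since β = 1 ≤ 1 and α > 1, the Beta density is monotone increasing on [0,1]; the mode is at 1.
Mean = 12/(12+1) = 0.9231.
Difference = 0.9231 − 1.0000 = -0.0769.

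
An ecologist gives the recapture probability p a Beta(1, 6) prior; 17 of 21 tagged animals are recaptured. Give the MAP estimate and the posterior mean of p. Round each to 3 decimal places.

MAP estimate = 0.654, posterior mean = 0.643

Posterior: Beta(1+17, 6+4) = Beta(18, 10).
Mode = (18−1)/(18+10−2) = 17/26 = 0.654.
Mean = 18/(18+10) = 18/28 = 0.643.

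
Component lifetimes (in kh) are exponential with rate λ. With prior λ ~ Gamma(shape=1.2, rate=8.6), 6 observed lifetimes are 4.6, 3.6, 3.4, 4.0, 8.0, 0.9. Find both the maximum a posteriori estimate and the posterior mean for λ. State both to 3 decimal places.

Σ times = 24.5. Posterior: Gamma(shape = 1.2+6 = 7.2, rate = 8.6+24.5 = 33.1).
Mode = (α−1)/β = 6.2/33.1 = 0.187.
Mean = α/β = 7.2/33.1 = 0.218.

λ_MAP = 0.187, E[λ|data] = 0.218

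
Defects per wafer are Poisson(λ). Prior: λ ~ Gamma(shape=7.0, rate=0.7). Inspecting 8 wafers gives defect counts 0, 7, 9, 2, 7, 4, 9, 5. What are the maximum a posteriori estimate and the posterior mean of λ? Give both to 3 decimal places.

Σ counts = 43. Posterior: Gamma(shape = 7.0+43 = 50.0, rate = 0.7+8 = 8.7).
Mode = (α−1)/β = 49.0/8.7 = 5.632.
Mean = α/β = 50.0/8.7 = 5.747.

MAP = 5.632; posterior mean = 5.747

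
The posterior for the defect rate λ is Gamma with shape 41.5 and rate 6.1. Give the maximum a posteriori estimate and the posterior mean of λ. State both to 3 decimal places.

Mode = (α−1)/β = 40.5/6.1 = 6.639.
Mean = α/β = 41.5/6.1 = 6.803.

MAP: 6.639. Posterior mean: 6.803.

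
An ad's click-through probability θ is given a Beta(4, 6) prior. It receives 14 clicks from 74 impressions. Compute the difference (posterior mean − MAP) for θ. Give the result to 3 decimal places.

Posterior: Beta(4+14, 6+60) = Beta(18, 66).
Mode = (18−1)/(18+66−2) = 17/82 = 0.207.
Mean = 18/(18+66) = 18/84 = 0.214.
Difference = 0.214 − 0.207 = 0.007.

0.007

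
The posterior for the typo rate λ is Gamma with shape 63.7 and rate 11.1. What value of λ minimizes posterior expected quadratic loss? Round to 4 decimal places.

Mode = (α−1)/β = 62.7/11.1 = 5.6486.
Mean = α/β = 63.7/11.1 = 5.7387.
Quadratic loss ⇒ the optimal estimator is the posterior mean.

5.7387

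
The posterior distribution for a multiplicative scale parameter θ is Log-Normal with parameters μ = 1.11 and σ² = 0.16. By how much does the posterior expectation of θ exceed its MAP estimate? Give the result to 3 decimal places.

Mode = exp(μ − σ²) = exp(0.95) = 2.586.
Mean = exp(μ + σ²/2) = exp(1.190) = 3.287.
Difference = 3.287 − 2.586 = 0.701.

0.701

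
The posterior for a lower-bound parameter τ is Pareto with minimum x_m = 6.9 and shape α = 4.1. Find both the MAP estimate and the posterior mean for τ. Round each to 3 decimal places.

The Pareto density is strictly decreasing on [x_m, ∞), so the mode is x_m = 6.900.
Mean = α·x_m/(α−1) = 4.1·6.9/3.1 = 9.126.

MAP = 6.900; posterior mean = 9.126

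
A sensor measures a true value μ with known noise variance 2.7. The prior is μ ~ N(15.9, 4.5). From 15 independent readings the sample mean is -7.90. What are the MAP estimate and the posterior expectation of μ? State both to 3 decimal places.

Posterior for μ is Normal. Precision-weighted mean: (1/4.5·15.9 + 15/2.7·-7.90) / (1/4.5 + 15/2.7) = -6.985.
A Normal posterior is symmetric, so mode = mean.

MAP = -6.985; posterior mean = -6.985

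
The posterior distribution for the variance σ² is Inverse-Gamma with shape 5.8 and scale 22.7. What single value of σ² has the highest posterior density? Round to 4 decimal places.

3.3382

Mode = β/(α+1) = 22.7/6.8 = 3.3382.
Mean = β/(α−1) = 22.7/4.8 = 4.7292.
This is the posterior mode — the MAP estimate.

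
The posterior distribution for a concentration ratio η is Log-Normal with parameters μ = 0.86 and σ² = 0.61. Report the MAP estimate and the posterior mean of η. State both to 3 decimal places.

Mode = exp(μ − σ²) = exp(0.25) = 1.284.
Mean = exp(μ + σ²/2) = exp(1.165) = 3.206.

MAP = 1.284, posterior mean = 3.206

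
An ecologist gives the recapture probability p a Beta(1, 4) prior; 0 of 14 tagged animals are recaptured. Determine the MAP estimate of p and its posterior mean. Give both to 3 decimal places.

Posterior: Beta(1+0, 4+14) = Beta(1, 18).
Since α = 1 ≤ 1 and β > 1, the Beta density is monotone decreasing on [0,1]; the mode is at 0.
Mean = 1/(1+18) = 0.053.

MAP = 0.000; posterior mean = 0.053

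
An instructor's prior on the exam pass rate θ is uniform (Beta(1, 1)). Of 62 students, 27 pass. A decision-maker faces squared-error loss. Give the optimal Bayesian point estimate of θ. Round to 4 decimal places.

Posterior: Beta(1+27, 1+35) = Beta(28, 36).
Mode = (28−1)/(28+36−2) = 27/62 = 0.4355.
Mean = 28/(28+36) = 28/64 = 0.4375.
Squared-error loss ⇒ the optimal estimator is the posterior mean.

0.4375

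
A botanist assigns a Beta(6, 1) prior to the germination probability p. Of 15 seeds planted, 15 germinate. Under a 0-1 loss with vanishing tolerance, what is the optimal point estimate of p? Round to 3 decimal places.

Posterior: Beta(6+15, 1+0) = Beta(21, 1).
Since β = 1 ≤ 1 and α > 1, the Beta density is monotone increasing on [0,1]; the mode is at 1.
Mean = 21/(21+1) = 0.955.
This is the posterior mode — the MAP estimate.

1.000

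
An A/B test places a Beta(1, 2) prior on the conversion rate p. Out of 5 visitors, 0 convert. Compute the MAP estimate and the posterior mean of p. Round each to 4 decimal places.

MAP = 0.0000, posterior mean = 0.1250

Posterior: Beta(1+0, 2+5) = Beta(1, 7).
Since α = 1 ≤ 1 and β > 1, the Beta density is monotone decreasing on [0,1]; the mode is at 0.
Mean = 1/(1+7) = 0.1250.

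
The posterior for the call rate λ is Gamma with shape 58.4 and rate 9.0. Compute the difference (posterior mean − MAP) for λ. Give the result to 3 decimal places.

0.111

Mode = (α−1)/β = 57.4/9.0 = 6.378.
Mean = α/β = 58.4/9.0 = 6.489.
Difference = 6.489 − 6.378 = 0.111.
The posterior is right-skewed, so the mean exceeds the mode.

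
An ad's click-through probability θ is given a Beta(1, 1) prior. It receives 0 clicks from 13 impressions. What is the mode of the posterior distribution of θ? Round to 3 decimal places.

0.000

Posterior: Beta(1+0, 1+13) = Beta(1, 14).
Since α = 1 ≤ 1 and β > 1, the Beta density is monotone decreasing on [0,1]; the mode is at 0.
Mean = 1/(1+14) = 0.067.
This is the posterior mode — the MAP estimate.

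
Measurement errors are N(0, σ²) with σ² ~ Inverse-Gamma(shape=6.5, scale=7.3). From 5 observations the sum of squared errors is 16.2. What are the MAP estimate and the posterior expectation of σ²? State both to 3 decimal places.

MAP = 1.540; posterior mean = 1.925

Posterior: Inverse-Gamma(shape = 6.5+5/2 = 9.0, scale = 7.3+16.2/2 = 15.4).
Mode = β/(α+1) = 15.4/10.0 = 1.540.
Mean = β/(α−1) = 15.4/8.0 = 1.925.
Right-skewed posterior ⇒ mode < mean.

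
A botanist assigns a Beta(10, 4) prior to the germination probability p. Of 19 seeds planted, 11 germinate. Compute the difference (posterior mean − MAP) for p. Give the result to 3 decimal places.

-0.009

Posterior: Beta(10+11, 4+8) = Beta(21, 12).
Mode = (21−1)/(21+12−2) = 20/31 = 0.645.
Mean = 21/(21+12) = 21/33 = 0.636.
Difference = 0.636 − 0.645 = -0.009.
The posterior is left-skewed, so the mode exceeds the mean.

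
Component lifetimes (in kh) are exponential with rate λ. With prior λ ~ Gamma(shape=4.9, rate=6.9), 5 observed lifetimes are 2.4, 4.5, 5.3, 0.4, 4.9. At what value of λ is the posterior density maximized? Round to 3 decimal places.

Σ times = 17.5. Posterior: Gamma(shape = 4.9+5 = 9.9, rate = 6.9+17.5 = 24.4).
Mode = (α−1)/β = 8.9/24.4 = 0.365.
Mean = α/β = 9.9/24.4 = 0.406.
This is the posterior mode — the MAP estimate.

0.365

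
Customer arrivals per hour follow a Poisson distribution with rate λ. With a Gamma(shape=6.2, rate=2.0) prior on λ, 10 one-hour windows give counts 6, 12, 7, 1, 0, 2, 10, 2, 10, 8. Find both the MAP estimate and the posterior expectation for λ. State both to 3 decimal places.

λ_MAP = 5.267, E[λ|data] = 5.350

Σ counts = 58. Posterior: Gamma(shape = 6.2+58 = 64.2, rate = 2.0+10 = 12.0).
Mode = (α−1)/β = 63.2/12.0 = 5.267.
Mean = α/β = 64.2/12.0 = 5.350.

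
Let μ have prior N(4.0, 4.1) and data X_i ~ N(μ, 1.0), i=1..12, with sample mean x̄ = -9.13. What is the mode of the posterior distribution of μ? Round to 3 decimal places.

-8.868

Posterior for μ is Normal. Precision-weighted mean: (1/4.1·4.0 + 12/1.0·-9.13) / (1/4.1 + 12/1.0) = -8.868.
A Normal posterior is symmetric, so mode = mean.
This is the posterior mode — the MAP estimate.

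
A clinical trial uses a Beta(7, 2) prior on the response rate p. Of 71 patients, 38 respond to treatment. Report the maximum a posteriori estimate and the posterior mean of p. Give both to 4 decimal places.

MAP = 0.5641; posterior mean = 0.5625

Posterior: Beta(7+38, 2+33) = Beta(45, 35).
Mode = (45−1)/(45+35−2) = 44/78 = 0.5641.
Mean = 45/(45+35) = 45/80 = 0.5625.
Mode > mean: the posterior has a left tail.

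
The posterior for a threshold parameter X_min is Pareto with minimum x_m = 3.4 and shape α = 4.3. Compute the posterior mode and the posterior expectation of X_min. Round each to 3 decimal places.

MAP: 3.400. Posterior mean: 4.430.

The Pareto density is strictly decreasing on [x_m, ∞), so the mode is x_m = 3.400.
Mean = α·x_m/(α−1) = 4.3·3.4/3.3 = 4.430.
The posterior is right-skewed, so the mean exceeds the mode.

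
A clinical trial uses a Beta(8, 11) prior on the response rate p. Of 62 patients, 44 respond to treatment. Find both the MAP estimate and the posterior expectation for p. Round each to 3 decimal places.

Posterior: Beta(8+44, 11+18) = Beta(52, 29).
Mode = (52−1)/(52+29−2) = 51/79 = 0.646.
Mean = 52/(52+29) = 52/81 = 0.642.

MAP: 0.646. Posterior mean: 0.642.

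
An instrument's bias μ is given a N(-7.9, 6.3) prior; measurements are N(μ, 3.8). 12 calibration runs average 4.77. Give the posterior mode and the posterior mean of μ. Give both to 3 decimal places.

Posterior for μ is Normal. Precision-weighted mean: (1/6.3·-7.9 + 12/3.8·4.77) / (1/6.3 + 12/3.8) = 4.164.
A Normal posterior is symmetric, so mode = mean.

MAP = 4.164, posterior mean = 4.164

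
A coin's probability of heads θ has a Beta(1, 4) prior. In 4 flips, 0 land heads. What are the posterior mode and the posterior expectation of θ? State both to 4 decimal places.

θ_MAP = 0.0000, E[θ|data] = 0.1111

Posterior: Beta(1+0, 4+4) = Beta(1, 8).
Since α = 1 ≤ 1 and β > 1, the Beta density is monotone decreasing on [0,1]; the mode is at 0.
Mean = 1/(1+8) = 0.1111.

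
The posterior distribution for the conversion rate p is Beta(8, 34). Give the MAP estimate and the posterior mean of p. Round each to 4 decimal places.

Mode = (8−1)/(8+34−2) = 7/40 = 0.1750.
Mean = 8/(8+34) = 8/42 = 0.1905.

p_MAP = 0.1750, E[p|data] = 0.1905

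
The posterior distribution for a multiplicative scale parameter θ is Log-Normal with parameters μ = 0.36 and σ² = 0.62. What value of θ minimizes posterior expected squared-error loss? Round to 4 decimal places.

Mode = exp(μ − σ²) = exp(-0.26) = 0.7711.
Mean = exp(μ + σ²/2) = exp(0.670) = 1.9542.
Squared-error loss ⇒ the optimal estimator is the posterior mean.

1.9542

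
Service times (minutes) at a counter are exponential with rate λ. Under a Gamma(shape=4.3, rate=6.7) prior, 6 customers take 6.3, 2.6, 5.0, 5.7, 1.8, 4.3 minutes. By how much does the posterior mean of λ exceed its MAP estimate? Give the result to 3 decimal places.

Σ times = 25.7. Posterior: Gamma(shape = 4.3+6 = 10.3, rate = 6.7+25.7 = 32.4).
Mode = (α−1)/β = 9.3/32.4 = 0.287.
Mean = α/β = 10.3/32.4 = 0.318.
Difference = 0.318 − 0.287 = 0.031.

0.031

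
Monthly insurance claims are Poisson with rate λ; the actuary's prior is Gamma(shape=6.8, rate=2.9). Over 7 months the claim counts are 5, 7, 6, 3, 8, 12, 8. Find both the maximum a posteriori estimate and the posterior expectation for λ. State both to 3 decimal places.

MAP = 5.535, posterior mean = 5.636

Σ counts = 49. Posterior: Gamma(shape = 6.8+49 = 55.8, rate = 2.9+7 = 9.9).
Mode = (α−1)/β = 54.8/9.9 = 5.535.
Mean = α/β = 55.8/9.9 = 5.636.
Mean > mode: the posterior has a right tail.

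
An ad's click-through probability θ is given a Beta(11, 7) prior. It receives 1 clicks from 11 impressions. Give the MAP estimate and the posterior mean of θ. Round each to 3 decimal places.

θ_MAP = 0.407, E[θ|data] = 0.414

Posterior: Beta(11+1, 7+10) = Beta(12, 17).
Mode = (12−1)/(12+17−2) = 11/27 = 0.407.
Mean = 12/(12+17) = 12/29 = 0.414.
The mean is pulled above the mode by the posterior's right skew.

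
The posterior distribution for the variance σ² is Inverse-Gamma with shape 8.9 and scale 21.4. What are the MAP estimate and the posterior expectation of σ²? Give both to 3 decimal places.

MAP = 2.162, posterior mean = 2.709

Mode = β/(α+1) = 21.4/9.9 = 2.162.
Mean = β/(α−1) = 21.4/7.9 = 2.709.
The mean is pulled above the mode by the posterior's right skew.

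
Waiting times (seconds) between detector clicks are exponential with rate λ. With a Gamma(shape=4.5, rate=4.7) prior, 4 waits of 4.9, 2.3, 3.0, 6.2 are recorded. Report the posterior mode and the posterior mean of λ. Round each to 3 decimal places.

Σ times = 16.4. Posterior: Gamma(shape = 4.5+4 = 8.5, rate = 4.7+16.4 = 21.1).
Mode = (α−1)/β = 7.5/21.1 = 0.355.
Mean = α/β = 8.5/21.1 = 0.403.
The posterior is right-skewed, so the mean exceeds the mode.

λ_MAP = 0.355, E[λ|data] = 0.403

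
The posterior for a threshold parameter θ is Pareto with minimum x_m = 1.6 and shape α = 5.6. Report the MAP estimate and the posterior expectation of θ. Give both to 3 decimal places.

The Pareto density is strictly decreasing on [x_m, ∞), so the mode is x_m = 1.600.
Mean = α·x_m/(α−1) = 5.6·1.6/4.6 = 1.948.
Right-skewed posterior ⇒ mode < mean.

MAP = 1.600; posterior mean = 1.948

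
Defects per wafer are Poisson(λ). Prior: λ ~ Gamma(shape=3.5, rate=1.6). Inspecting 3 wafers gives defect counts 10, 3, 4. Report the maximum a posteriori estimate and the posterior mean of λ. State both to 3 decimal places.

λ_MAP = 4.239, E[λ|data] = 4.457

Σ counts = 17. Posterior: Gamma(shape = 3.5+17 = 20.5, rate = 1.6+3 = 4.6).
Mode = (α−1)/β = 19.5/4.6 = 4.239.
Mean = α/β = 20.5/4.6 = 4.457.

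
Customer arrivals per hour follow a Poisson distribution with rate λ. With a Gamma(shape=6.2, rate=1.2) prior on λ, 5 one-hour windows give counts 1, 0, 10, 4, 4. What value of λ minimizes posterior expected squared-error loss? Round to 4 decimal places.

Σ counts = 19. Posterior: Gamma(shape = 6.2+19 = 25.2, rate = 1.2+5 = 6.2).
Mode = (α−1)/β = 24.2/6.2 = 3.9032.
Mean = α/β = 25.2/6.2 = 4.0645.
Squared-error loss ⇒ the optimal estimator is the posterior mean.

4.0645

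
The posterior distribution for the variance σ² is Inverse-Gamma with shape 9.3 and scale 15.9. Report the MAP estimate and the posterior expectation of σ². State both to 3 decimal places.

σ²_MAP = 1.544, E[σ²|data] = 1.916

Mode = β/(α+1) = 15.9/10.3 = 1.544.
Mean = β/(α−1) = 15.9/8.3 = 1.916.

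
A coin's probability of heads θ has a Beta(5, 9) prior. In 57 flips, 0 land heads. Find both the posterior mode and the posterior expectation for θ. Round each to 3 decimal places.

Posterior: Beta(5+0, 9+57) = Beta(5, 66).
Mode = (5−1)/(5+66−2) = 4/69 = 0.058.
Mean = 5/(5+66) = 5/71 = 0.070.
The posterior is right-skewed, so the mean exceeds the mode.

MAP: 0.058. Posterior mean: 0.070.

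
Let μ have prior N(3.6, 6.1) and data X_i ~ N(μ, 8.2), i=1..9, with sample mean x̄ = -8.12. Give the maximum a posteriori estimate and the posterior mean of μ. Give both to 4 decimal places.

Posterior for μ is Normal. Precision-weighted mean: (1/6.1·3.6 + 9/8.2·-8.12) / (1/6.1 + 9/8.2) = -6.5970.
A Normal posterior is symmetric, so mode = mean.

μ_MAP = -6.5970, E[μ|data] = -6.5970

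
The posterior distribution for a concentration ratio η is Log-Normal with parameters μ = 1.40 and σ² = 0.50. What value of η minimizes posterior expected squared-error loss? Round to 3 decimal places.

Mode = exp(μ − σ²) = exp(0.90) = 2.460.
Mean = exp(μ + σ²/2) = exp(1.650) = 5.207.
Squared-error loss ⇒ the optimal estimator is the posterior mean.

5.207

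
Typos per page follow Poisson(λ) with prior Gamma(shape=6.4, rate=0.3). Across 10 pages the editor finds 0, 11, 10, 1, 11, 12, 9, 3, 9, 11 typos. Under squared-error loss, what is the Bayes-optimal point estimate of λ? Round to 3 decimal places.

Σ counts = 77. Posterior: Gamma(shape = 6.4+77 = 83.4, rate = 0.3+10 = 10.3).
Mode = (α−1)/β = 82.4/10.3 = 8.000.
Mean = α/β = 83.4/10.3 = 8.097.
Squared-error loss ⇒ the optimal estimator is the posterior mean.

8.097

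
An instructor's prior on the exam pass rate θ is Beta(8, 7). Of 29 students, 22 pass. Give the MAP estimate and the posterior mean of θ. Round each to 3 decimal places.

MAP = 0.690; posterior mean = 0.682

Posterior: Beta(8+22, 7+7) = Beta(30, 14).
Mode = (30−1)/(30+14−2) = 29/42 = 0.690.
Mean = 30/(30+14) = 30/44 = 0.682.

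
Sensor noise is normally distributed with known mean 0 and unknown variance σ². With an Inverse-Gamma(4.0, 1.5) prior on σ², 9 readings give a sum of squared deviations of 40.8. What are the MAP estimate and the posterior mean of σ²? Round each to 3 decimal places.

MAP = 2.305, posterior mean = 2.920

Posterior: Inverse-Gamma(shape = 4.0+9/2 = 8.5, scale = 1.5+40.8/2 = 21.9).
Mode = β/(α+1) = 21.9/9.5 = 2.305.
Mean = β/(α−1) = 21.9/7.5 = 2.920.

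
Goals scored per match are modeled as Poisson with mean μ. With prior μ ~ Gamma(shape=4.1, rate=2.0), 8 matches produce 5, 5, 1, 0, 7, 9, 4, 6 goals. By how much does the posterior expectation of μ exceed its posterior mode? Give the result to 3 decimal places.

Σ counts = 37. Posterior: Gamma(shape = 4.1+37 = 41.1, rate = 2.0+8 = 10.0).
Mode = (α−1)/β = 40.1/10.0 = 4.010.
Mean = α/β = 41.1/10.0 = 4.110.
Difference = 4.110 − 4.010 = 0.100.

0.100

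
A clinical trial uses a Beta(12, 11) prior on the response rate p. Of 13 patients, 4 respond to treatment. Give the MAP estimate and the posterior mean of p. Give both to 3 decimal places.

MAP = 0.441; posterior mean = 0.444

Posterior: Beta(12+4, 11+9) = Beta(16, 20).
Mode = (16−1)/(16+20−2) = 15/34 = 0.441.
Mean = 16/(16+20) = 16/36 = 0.444.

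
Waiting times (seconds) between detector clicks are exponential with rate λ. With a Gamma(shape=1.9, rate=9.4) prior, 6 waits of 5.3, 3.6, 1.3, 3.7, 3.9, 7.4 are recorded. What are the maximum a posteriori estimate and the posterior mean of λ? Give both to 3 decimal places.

Σ times = 25.2. Posterior: Gamma(shape = 1.9+6 = 7.9, rate = 9.4+25.2 = 34.6).
Mode = (α−1)/β = 6.9/34.6 = 0.199.
Mean = α/β = 7.9/34.6 = 0.228.
Right-skewed posterior ⇒ mode < mean.

λ_MAP = 0.199, E[λ|data] = 0.228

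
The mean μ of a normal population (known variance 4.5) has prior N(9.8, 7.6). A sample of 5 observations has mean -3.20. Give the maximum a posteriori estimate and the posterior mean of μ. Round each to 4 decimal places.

Posterior for μ is Normal. Precision-weighted mean: (1/7.6·9.8 + 5/4.5·-3.20) / (1/7.6 + 5/4.5) = -1.8235.
A Normal posterior is symmetric, so mode = mean.

MAP = -1.8235; posterior mean = -1.8235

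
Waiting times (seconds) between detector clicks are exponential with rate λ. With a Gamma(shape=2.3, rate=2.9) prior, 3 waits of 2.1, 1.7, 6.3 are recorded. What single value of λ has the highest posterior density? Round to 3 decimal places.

Σ times = 10.1. Posterior: Gamma(shape = 2.3+3 = 5.3, rate = 2.9+10.1 = 13.0).
Mode = (α−1)/β = 4.3/13.0 = 0.331.
Mean = α/β = 5.3/13.0 = 0.408.
This is the posterior mode — the MAP estimate.

0.331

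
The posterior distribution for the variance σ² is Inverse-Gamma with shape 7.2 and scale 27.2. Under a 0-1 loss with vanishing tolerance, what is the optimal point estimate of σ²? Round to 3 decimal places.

Mode = β/(α+1) = 27.2/8.2 = 3.317.
Mean = β/(α−1) = 27.2/6.2 = 4.387.
This is the posterior mode — the MAP estimate.

3.317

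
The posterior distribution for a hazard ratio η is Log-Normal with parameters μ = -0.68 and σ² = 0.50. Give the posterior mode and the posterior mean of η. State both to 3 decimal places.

MAP = 0.307; posterior mean = 0.651

Mode = exp(μ − σ²) = exp(-1.18) = 0.307.
Mean = exp(μ + σ²/2) = exp(-0.430) = 0.651.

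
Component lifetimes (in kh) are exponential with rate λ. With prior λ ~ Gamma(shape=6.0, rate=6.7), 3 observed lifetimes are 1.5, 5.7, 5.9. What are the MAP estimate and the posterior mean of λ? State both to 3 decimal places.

Σ times = 13.1. Posterior: Gamma(shape = 6.0+3 = 9.0, rate = 6.7+13.1 = 19.8).
Mode = (α−1)/β = 8.0/19.8 = 0.404.
Mean = α/β = 9.0/19.8 = 0.455.

MAP: 0.404. Posterior mean: 0.455.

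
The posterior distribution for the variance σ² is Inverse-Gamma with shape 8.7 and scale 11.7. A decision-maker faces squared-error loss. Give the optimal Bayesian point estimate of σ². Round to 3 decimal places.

1.519

Mode = β/(α+1) = 11.7/9.7 = 1.206.
Mean = β/(α−1) = 11.7/7.7 = 1.519.
Squared-error loss ⇒ the optimal estimator is the posterior mean.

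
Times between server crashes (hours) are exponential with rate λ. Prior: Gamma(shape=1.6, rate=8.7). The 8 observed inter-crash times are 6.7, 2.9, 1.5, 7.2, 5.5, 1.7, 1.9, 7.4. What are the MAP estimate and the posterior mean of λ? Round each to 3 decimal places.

MAP = 0.198; posterior mean = 0.221

Σ times = 34.8. Posterior: Gamma(shape = 1.6+8 = 9.6, rate = 8.7+34.8 = 43.5).
Mode = (α−1)/β = 8.6/43.5 = 0.198.
Mean = α/β = 9.6/43.5 = 0.221.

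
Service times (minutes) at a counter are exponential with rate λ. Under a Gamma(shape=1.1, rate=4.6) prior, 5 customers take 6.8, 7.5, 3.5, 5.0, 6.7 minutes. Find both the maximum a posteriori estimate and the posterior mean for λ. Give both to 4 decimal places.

maximum a posteriori estimate = 0.1496, posterior mean = 0.1789

Σ times = 29.5. Posterior: Gamma(shape = 1.1+5 = 6.1, rate = 4.6+29.5 = 34.1).
Mode = (α−1)/β = 5.1/34.1 = 0.1496.
Mean = α/β = 6.1/34.1 = 0.1789.
Right-skewed posterior ⇒ mode < mean.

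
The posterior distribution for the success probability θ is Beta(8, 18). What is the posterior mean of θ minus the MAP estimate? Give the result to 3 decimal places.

0.016

Mode = (8−1)/(8+18−2) = 7/24 = 0.292.
Mean = 8/(8+18) = 8/26 = 0.308.
Difference = 0.308 − 0.292 = 0.016.
The mean is pulled above the mode by the posterior's right skew.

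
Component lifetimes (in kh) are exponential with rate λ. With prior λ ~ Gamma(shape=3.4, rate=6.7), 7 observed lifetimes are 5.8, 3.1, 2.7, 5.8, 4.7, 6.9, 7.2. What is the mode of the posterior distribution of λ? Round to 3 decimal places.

Σ times = 36.2. Posterior: Gamma(shape = 3.4+7 = 10.4, rate = 6.7+36.2 = 42.9).
Mode = (α−1)/β = 9.4/42.9 = 0.219.
Mean = α/β = 10.4/42.9 = 0.242.
This is the posterior mode — the MAP estimate.

0.219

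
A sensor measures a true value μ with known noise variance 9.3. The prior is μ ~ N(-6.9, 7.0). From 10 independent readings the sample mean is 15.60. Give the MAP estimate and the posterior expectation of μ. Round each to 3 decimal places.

μ_MAP = 12.961, E[μ|data] = 12.961

Posterior for μ is Normal. Precision-weighted mean: (1/7.0·-6.9 + 10/9.3·15.60) / (1/7.0 + 10/9.3) = 12.961.
A Normal posterior is symmetric, so mode = mean.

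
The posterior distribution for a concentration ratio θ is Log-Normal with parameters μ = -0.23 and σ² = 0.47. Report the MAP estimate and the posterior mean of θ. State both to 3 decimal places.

MAP = 0.497, posterior mean = 1.005

Mode = exp(μ − σ²) = exp(-0.70) = 0.497.
Mean = exp(μ + σ²/2) = exp(0.005) = 1.005.
The mean is pulled above the mode by the posterior's right skew.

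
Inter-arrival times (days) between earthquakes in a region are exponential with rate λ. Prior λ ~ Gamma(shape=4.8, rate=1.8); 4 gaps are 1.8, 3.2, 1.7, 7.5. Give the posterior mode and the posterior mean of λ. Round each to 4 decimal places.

MAP = 0.4875, posterior mean = 0.5500

Σ times = 14.2. Posterior: Gamma(shape = 4.8+4 = 8.8, rate = 1.8+14.2 = 16.0).
Mode = (α−1)/β = 7.8/16.0 = 0.4875.
Mean = α/β = 8.8/16.0 = 0.5500.
The posterior is right-skewed, so the mean exceeds the mode.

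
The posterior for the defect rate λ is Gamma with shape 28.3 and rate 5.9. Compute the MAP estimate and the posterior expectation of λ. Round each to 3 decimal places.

Mode = (α−1)/β = 27.3/5.9 = 4.627.
Mean = α/β = 28.3/5.9 = 4.797.

MAP: 4.627. Posterior mean: 4.797.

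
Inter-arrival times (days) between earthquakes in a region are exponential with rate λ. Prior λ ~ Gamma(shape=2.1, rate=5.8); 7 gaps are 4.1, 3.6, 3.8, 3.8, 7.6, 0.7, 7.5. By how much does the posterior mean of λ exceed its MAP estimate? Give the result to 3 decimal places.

0.027

Σ times = 31.1. Posterior: Gamma(shape = 2.1+7 = 9.1, rate = 5.8+31.1 = 36.9).
Mode = (α−1)/β = 8.1/36.9 = 0.220.
Mean = α/β = 9.1/36.9 = 0.247.
Difference = 0.247 − 0.220 = 0.027.
Mean > mode: the posterior has a right tail.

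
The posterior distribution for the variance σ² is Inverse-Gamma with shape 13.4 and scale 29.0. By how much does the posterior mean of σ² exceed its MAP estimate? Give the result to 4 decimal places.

0.3248

Mode = β/(α+1) = 29.0/14.4 = 2.0139.
Mean = β/(α−1) = 29.0/12.4 = 2.3387.
Difference = 2.3387 − 2.0139 = 0.3248.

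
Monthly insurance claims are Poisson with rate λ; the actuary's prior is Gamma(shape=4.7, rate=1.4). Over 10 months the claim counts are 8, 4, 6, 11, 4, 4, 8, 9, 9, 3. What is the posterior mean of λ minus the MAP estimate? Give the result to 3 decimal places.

0.088

Σ counts = 66. Posterior: Gamma(shape = 4.7+66 = 70.7, rate = 1.4+10 = 11.4).
Mode = (α−1)/β = 69.7/11.4 = 6.114.
Mean = α/β = 70.7/11.4 = 6.202.
Difference = 6.202 − 6.114 = 0.088.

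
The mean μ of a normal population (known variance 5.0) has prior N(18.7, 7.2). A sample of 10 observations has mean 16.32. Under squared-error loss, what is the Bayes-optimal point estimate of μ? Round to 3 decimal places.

16.475

Posterior for μ is Normal. Precision-weighted mean: (1/7.2·18.7 + 10/5.0·16.32) / (1/7.2 + 10/5.0) = 16.475.
A Normal posterior is symmetric, so mode = mean.
Squared-error loss ⇒ the optimal estimator is the posterior mean.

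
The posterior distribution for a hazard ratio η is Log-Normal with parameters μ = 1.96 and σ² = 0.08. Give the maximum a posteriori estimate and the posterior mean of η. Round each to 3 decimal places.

Mode = exp(μ − σ²) = exp(1.88) = 6.554.
Mean = exp(μ + σ²/2) = exp(2.000) = 7.389.

η_MAP = 6.554, E[η|data] = 7.389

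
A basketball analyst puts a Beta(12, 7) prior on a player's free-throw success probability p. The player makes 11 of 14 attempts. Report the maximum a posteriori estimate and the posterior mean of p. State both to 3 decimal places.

MAP: 0.710. Posterior mean: 0.697.

Posterior: Beta(12+11, 7+3) = Beta(23, 10).
Mode = (23−1)/(23+10−2) = 22/31 = 0.710.
Mean = 23/(23+10) = 23/33 = 0.697.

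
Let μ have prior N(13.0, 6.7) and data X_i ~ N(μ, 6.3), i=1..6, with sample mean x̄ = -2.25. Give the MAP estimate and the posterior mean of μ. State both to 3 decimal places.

Posterior for μ is Normal. Precision-weighted mean: (1/6.7·13.0 + 6/6.3·-2.25) / (1/6.7 + 6/6.3) = -0.184.
A Normal posterior is symmetric, so mode = mean.

MAP = -0.184; posterior mean = -0.184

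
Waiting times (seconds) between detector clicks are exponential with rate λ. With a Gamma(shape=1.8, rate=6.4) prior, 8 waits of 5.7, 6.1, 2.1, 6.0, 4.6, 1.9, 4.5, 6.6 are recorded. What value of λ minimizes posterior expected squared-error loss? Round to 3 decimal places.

0.223

Σ times = 37.5. Posterior: Gamma(shape = 1.8+8 = 9.8, rate = 6.4+37.5 = 43.9).
Mode = (α−1)/β = 8.8/43.9 = 0.200.
Mean = α/β = 9.8/43.9 = 0.223.
Squared-error loss ⇒ the optimal estimator is the posterior mean.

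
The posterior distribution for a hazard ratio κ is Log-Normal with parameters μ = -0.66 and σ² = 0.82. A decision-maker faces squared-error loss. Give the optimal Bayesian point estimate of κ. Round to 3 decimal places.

Mode = exp(μ − σ²) = exp(-1.48) = 0.228.
Mean = exp(μ + σ²/2) = exp(-0.250) = 0.779.
Squared-error loss ⇒ the optimal estimator is the posterior mean.

0.779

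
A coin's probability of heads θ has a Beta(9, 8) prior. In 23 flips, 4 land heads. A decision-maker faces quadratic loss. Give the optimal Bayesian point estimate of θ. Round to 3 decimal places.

Posterior: Beta(9+4, 8+19) = Beta(13, 27).
Mode = (13−1)/(13+27−2) = 12/38 = 0.316.
Mean = 13/(13+27) = 13/40 = 0.325.
Quadratic loss ⇒ the optimal estimator is the posterior mean.

0.325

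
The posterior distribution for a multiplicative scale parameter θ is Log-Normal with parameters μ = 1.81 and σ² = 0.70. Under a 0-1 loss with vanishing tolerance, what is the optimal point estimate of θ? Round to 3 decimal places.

Mode = exp(μ − σ²) = exp(1.11) = 3.034.
Mean = exp(μ + σ²/2) = exp(2.160) = 8.671.
This is the posterior mode — the MAP estimate.

3.034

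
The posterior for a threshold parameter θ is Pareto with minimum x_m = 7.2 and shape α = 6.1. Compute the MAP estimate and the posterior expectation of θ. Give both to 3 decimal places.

The Pareto density is strictly decreasing on [x_m, ∞), so the mode is x_m = 7.200.
Mean = α·x_m/(α−1) = 6.1·7.2/5.1 = 8.612.

MAP: 7.200. Posterior mean: 8.612.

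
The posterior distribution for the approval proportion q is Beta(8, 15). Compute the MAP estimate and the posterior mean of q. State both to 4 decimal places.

MAP = 0.3333, posterior mean = 0.3478

Mode = (8−1)/(8+15−2) = 7/21 = 0.3333.
Mean = 8/(8+15) = 8/23 = 0.3478.
The mean is pulled above the mode by the posterior's right skew.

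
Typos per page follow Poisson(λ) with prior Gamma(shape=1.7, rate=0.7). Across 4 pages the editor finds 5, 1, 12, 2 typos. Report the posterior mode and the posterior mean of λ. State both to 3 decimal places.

MAP = 4.404; posterior mean = 4.617

Σ counts = 20. Posterior: Gamma(shape = 1.7+20 = 21.7, rate = 0.7+4 = 4.7).
Mode = (α−1)/β = 20.7/4.7 = 4.404.
Mean = α/β = 21.7/4.7 = 4.617.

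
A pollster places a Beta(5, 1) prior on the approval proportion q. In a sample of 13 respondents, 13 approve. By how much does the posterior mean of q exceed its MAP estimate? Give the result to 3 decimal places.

Posterior: Beta(5+13, 1+0) = Beta(18, 1).
Since β = 1 ≤ 1 and α > 1, the Beta density is monotone increasing on [0,1]; the mode is at 1.
Mean = 18/(18+1) = 0.947.
Difference = 0.947 − 1.000 = -0.053.

-0.053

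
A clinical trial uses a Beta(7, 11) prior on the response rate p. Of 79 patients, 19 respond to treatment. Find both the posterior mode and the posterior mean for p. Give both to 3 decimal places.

Posterior: Beta(7+19, 11+60) = Beta(26, 71).
Mode = (26−1)/(26+71−2) = 25/95 = 0.263.
Mean = 26/(26+71) = 26/97 = 0.268.

posterior mode = 0.263, posterior mean = 0.268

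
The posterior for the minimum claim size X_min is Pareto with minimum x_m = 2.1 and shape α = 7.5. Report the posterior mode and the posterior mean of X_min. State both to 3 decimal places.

X_min_MAP = 2.100, E[X_min|data] = 2.423

The Pareto density is strictly decreasing on [x_m, ∞), so the mode is x_m = 2.100.
Mean = α·x_m/(α−1) = 7.5·2.1/6.5 = 2.423.
Right-skewed posterior ⇒ mode < mean.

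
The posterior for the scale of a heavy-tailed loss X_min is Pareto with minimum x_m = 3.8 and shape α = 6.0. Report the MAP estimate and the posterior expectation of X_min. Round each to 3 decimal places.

The Pareto density is strictly decreasing on [x_m, ∞), so the mode is x_m = 3.800.
Mean = α·x_m/(α−1) = 6.0·3.8/5.0 = 4.560.

X_min_MAP = 3.800, E[X_min|data] = 4.560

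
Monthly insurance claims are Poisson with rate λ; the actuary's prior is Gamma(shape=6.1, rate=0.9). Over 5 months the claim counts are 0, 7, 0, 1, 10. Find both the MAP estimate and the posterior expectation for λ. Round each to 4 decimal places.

Σ counts = 18. Posterior: Gamma(shape = 6.1+18 = 24.1, rate = 0.9+5 = 5.9).
Mode = (α−1)/β = 23.1/5.9 = 3.9153.
Mean = α/β = 24.1/5.9 = 4.0847.

MAP = 3.9153, posterior mean = 4.0847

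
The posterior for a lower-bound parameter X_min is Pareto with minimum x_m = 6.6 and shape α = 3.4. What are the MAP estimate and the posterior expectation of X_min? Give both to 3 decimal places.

MAP estimate = 6.600, posterior expectation = 9.350

The Pareto density is strictly decreasing on [x_m, ∞), so the mode is x_m = 6.600.
Mean = α·x_m/(α−1) = 3.4·6.6/2.4 = 9.350.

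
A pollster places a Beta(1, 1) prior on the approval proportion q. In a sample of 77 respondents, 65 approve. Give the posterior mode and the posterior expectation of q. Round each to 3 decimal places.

MAP = 0.844, posterior mean = 0.835

Posterior: Beta(1+65, 1+12) = Beta(66, 13).
Mode = (66−1)/(66+13−2) = 65/77 = 0.844.
With a flat prior the MAP equals the MLE, 65/77.
Mean = 66/(66+13) = 66/79 = 0.835.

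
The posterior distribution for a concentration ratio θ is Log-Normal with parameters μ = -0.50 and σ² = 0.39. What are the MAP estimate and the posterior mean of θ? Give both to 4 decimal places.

MAP: 0.4107. Posterior mean: 0.7371.

Mode = exp(μ − σ²) = exp(-0.89) = 0.4107.
Mean = exp(μ + σ²/2) = exp(-0.305) = 0.7371.
Mean > mode: the posterior has a right tail.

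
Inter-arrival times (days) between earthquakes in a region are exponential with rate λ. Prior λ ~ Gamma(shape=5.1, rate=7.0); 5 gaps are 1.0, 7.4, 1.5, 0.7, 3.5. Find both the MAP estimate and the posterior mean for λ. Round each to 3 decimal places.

MAP estimate = 0.431, posterior mean = 0.479

Σ times = 14.1. Posterior: Gamma(shape = 5.1+5 = 10.1, rate = 7.0+14.1 = 21.1).
Mode = (α−1)/β = 9.1/21.1 = 0.431.
Mean = α/β = 10.1/21.1 = 0.479.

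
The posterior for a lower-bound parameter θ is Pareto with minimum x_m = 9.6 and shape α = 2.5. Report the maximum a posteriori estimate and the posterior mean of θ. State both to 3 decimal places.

θ_MAP = 9.600, E[θ|data] = 16.000

The Pareto density is strictly decreasing on [x_m, ∞), so the mode is x_m = 9.600.
Mean = α·x_m/(α−1) = 2.5·9.6/1.5 = 16.000.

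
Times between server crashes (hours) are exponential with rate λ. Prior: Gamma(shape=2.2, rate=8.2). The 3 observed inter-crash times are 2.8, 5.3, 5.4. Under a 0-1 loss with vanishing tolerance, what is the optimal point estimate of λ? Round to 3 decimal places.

Σ times = 13.5. Posterior: Gamma(shape = 2.2+3 = 5.2, rate = 8.2+13.5 = 21.7).
Mode = (α−1)/β = 4.2/21.7 = 0.194.
Mean = α/β = 5.2/21.7 = 0.240.
This is the posterior mode — the MAP estimate.

0.194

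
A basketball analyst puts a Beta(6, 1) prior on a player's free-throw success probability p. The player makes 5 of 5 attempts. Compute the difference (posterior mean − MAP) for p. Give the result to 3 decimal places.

-0.083

Posterior: Beta(6+5, 1+0) = Beta(11, 1).
Since β = 1 ≤ 1 and α > 1, the Beta density is monotone increasing on [0,1]; the mode is at 1.
Mean = 11/(11+1) = 0.917.
Difference = 0.917 − 1.000 = -0.083.
The mean is pulled below the mode by the posterior's left skew.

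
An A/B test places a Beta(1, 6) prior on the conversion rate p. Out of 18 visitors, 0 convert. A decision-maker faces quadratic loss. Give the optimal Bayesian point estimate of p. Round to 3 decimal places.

0.040

Posterior: Beta(1+0, 6+18) = Beta(1, 24).
Since α = 1 ≤ 1 and β > 1, the Beta density is monotone decreasing on [0,1]; the mode is at 0.
Mean = 1/(1+24) = 0.040.
Quadratic loss ⇒ the optimal estimator is the posterior mean.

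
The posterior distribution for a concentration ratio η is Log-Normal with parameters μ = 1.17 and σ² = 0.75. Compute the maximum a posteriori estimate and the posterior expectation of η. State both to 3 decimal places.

Mode = exp(μ − σ²) = exp(0.42) = 1.522.
Mean = exp(μ + σ²/2) = exp(1.545) = 4.688.
The mean is pulled above the mode by the posterior's right skew.

MAP: 1.522. Posterior mean: 4.688.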